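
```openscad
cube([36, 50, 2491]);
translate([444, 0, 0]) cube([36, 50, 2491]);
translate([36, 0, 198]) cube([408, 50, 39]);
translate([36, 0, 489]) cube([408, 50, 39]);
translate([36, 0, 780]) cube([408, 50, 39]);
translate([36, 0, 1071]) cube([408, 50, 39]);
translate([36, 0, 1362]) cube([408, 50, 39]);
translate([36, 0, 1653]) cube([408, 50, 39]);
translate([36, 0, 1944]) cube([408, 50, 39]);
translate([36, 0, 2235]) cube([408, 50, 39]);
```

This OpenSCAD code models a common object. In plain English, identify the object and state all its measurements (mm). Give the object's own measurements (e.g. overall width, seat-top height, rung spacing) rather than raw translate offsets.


A straight ladder. Two 36×50 mm vertical rails, 2491 mm tall, stand 480 mm apart (outside-to-outside) with their front faces coplanar on the −y side. 8 rungs, each 50 mm deep and 39 mm tall, span between the inner faces of the rails, front faces flush with the rails. The lowest rung's underside is at z = 198 mm and rungs are spaced 291 mm apart (underside to underside).


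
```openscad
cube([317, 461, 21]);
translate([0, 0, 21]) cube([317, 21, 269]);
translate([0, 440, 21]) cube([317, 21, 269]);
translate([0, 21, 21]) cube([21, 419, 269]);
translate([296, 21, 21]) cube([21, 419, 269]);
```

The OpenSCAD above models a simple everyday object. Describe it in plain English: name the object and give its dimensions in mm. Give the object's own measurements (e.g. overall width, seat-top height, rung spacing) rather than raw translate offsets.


An open-topped rectangular box: outside dimensions 317×461×290 mm, with a uniform wall and base thickness of 21 mm. The base is a full 317×461 slab on the floor; four walls sit on top of the base. The front and back walls (the −y and +y sides) span the full width; the two side walls fit between them.


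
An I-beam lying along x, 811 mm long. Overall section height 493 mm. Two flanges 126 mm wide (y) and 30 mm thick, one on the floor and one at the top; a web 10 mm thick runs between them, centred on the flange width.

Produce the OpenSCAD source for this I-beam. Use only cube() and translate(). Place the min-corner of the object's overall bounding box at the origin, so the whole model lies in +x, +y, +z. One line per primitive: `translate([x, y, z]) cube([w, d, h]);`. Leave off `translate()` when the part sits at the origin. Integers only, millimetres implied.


cube([811, 126, 30]);
translate([0, 58, 30]) cube([811, 10, 433]);
translate([0, 0, 463]) cube([811, 126, 30]);


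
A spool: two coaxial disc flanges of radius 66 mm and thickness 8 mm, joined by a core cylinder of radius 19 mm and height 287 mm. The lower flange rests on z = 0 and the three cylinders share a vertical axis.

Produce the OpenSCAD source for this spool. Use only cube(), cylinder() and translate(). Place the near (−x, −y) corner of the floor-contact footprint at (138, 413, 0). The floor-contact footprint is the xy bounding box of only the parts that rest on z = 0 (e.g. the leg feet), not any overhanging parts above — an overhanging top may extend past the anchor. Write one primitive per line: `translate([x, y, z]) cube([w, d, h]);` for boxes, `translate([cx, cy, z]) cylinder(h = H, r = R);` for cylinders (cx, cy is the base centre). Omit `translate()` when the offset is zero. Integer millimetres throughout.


translate([204, 479, 0]) cylinder(h = 8, r = 66);
translate([204, 479, 8]) cylinder(h = 287, r = 19);
translate([204, 479, 295]) cylinder(h = 8, r = 66);


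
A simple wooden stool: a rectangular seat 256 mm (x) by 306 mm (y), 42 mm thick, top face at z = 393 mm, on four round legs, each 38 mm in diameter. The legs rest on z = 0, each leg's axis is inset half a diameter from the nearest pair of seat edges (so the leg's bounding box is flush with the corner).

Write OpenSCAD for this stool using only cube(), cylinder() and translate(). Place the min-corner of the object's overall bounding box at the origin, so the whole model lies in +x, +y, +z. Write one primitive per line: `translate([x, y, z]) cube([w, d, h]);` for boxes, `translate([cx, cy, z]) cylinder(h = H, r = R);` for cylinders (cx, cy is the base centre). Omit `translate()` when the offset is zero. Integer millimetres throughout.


// leg_h = 393 - 42 = 351
translate([0, 0, 351]) cube([256, 306, 42]);
translate([19, 19, 0]) cylinder(h = 351, r = 19);
translate([237, 19, 0]) cylinder(h = 351, r = 19);
translate([19, 287, 0]) cylinder(h = 351, r = 19);
translate([237, 287, 0]) cylinder(h = 351, r = 19);


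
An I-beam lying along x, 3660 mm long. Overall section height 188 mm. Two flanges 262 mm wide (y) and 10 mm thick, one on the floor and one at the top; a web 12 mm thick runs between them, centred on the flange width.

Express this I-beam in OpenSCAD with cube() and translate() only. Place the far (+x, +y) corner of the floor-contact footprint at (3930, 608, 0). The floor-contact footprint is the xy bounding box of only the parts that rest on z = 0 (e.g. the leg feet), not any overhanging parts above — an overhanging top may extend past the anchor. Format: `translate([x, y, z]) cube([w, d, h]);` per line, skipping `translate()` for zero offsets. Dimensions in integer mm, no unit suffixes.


translate([270, 346, 0]) cube([3660, 262, 10]);
translate([270, 471, 10]) cube([3660, 12, 168]);
translate([270, 346, 178]) cube([3660, 262, 10]);


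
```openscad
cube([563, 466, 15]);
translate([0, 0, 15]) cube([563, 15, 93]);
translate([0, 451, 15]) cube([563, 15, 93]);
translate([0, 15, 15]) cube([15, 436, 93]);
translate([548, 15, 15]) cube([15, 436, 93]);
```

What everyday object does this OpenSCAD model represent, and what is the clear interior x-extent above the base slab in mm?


An open box. The internal width is 533 mm.

A 563×466 base slab with four walls standing on it — an open box. The base is 563 mm wide and the walls are 15 mm thick, so the internal width is 563 − 2 × 15 = 533 mm.


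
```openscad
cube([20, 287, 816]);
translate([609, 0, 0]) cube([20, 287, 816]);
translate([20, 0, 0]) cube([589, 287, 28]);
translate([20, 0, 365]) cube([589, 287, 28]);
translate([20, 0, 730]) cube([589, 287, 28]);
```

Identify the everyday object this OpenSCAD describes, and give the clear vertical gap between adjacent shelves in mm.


A bookshelf. The clear shelf gap is 337 mm.

Two tall side panels with 3 horizontal boards between them — a bookshelf. The first two shelf undersides are at z = 0 and z = 365; with shelf thickness 28, the clear gap is 365 − 0 − 28 = 337 mm.


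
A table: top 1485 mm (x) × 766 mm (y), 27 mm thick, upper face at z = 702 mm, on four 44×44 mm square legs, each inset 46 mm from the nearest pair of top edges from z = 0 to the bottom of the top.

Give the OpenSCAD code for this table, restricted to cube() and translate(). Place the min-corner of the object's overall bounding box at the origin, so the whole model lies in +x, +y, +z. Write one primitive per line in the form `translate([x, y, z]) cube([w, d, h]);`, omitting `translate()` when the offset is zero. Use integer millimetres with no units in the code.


translate([0, 0, 675]) cube([1485, 766, 27]);
translate([46, 46, 0]) cube([44, 44, 675]);
translate([1395, 46, 0]) cube([44, 44, 675]);
translate([46, 676, 0]) cube([44, 44, 675]);
translate([1395, 676, 0]) cube([44, 44, 675]);


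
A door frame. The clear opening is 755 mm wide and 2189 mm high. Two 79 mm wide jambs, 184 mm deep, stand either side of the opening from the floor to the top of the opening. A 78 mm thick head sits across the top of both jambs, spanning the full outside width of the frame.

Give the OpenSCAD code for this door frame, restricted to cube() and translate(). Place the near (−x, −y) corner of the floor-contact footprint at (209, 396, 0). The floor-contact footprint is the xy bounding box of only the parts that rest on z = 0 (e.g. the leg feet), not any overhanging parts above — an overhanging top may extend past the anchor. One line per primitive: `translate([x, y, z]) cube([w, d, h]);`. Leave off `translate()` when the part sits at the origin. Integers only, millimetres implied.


translate([209, 396, 0]) cube([79, 184, 2189]);
translate([1043, 396, 0]) cube([79, 184, 2189]);
translate([209, 396, 2189]) cube([913, 184, 78]);


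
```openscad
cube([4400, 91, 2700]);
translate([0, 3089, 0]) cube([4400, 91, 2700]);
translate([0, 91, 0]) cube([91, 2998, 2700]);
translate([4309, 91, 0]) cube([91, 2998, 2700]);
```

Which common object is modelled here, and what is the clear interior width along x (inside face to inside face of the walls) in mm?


A house (or room) frame. The interior width is 4218 mm.

Four 2700 mm walls enclosing a rectangle with no floor or roof — a room or house frame. Outside width is 4400 mm and wall thickness is 91 mm, so the interior width is 4400 − 2 × 91 = 4218 mm.


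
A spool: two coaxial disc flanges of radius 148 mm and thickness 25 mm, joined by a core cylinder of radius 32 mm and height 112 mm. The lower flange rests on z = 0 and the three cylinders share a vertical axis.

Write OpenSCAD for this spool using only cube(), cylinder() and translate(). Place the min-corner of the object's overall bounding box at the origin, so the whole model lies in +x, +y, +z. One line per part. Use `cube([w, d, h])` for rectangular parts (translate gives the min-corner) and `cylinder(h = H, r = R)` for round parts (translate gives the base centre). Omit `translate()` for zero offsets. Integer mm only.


translate([148, 148, 0]) cylinder(h = 25, r = 148);
translate([148, 148, 25]) cylinder(h = 112, r = 32);
translate([148, 148, 137]) cylinder(h = 25, r = 148);


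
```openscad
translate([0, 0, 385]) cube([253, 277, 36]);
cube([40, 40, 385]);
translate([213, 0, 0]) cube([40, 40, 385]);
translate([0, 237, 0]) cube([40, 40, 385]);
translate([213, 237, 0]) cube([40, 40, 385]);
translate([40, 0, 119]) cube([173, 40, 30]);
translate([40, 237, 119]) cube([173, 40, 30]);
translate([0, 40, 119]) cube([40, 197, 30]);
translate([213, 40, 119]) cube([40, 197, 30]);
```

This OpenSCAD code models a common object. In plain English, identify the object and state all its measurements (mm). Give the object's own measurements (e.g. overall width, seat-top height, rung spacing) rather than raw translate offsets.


A four-legged stool. The seat is a 253×277×36 mm slab whose top surface is at z = 421 mm; four square legs, each 40×40 mm in cross-section, run from the floor (z = 0) to the underside of the seat, each flush with a corner of the seat. Four stretchers, 40 mm wide and 30 mm tall, connect adjacent legs with their undersides at z = 119 mm, each running between the inner faces of the legs it joins and aligned with the legs' outer faces on the other axis.


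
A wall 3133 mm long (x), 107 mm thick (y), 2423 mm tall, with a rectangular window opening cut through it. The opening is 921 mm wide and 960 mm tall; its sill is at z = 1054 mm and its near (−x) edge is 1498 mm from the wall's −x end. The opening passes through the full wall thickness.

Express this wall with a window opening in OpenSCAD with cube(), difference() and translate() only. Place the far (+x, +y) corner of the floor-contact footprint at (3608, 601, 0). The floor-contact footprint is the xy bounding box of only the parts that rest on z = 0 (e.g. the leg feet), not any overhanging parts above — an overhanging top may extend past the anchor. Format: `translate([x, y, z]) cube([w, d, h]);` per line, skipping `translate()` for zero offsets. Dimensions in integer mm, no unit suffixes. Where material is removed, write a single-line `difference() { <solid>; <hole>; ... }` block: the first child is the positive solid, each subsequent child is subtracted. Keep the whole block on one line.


difference() { translate([475, 494, 0]) cube([3133, 107, 2423]); translate([1973, 494, 1054]) cube([921, 107, 960]); }


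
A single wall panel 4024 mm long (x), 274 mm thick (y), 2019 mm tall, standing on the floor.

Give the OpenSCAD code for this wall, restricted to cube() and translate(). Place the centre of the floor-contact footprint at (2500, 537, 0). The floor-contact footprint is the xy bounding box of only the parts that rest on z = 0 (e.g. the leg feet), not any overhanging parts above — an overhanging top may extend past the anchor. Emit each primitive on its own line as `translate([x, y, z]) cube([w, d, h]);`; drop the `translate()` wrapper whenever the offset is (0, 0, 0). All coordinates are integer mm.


translate([488, 400, 0]) cube([4024, 274, 2019]);


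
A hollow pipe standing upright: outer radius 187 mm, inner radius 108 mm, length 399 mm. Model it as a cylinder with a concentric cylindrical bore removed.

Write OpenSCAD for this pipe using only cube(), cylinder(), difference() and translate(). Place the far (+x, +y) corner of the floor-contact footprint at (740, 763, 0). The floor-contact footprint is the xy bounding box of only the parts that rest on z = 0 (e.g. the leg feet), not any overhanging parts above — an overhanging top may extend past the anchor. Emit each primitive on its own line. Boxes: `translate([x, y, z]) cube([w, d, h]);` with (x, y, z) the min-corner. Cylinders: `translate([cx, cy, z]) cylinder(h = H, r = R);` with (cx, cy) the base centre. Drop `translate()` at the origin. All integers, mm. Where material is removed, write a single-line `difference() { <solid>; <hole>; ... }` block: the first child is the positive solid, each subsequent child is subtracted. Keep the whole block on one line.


difference() { translate([553, 576, 0]) cylinder(h = 399, r = 187); translate([553, 576, 0]) cylinder(h = 399, r = 108); }


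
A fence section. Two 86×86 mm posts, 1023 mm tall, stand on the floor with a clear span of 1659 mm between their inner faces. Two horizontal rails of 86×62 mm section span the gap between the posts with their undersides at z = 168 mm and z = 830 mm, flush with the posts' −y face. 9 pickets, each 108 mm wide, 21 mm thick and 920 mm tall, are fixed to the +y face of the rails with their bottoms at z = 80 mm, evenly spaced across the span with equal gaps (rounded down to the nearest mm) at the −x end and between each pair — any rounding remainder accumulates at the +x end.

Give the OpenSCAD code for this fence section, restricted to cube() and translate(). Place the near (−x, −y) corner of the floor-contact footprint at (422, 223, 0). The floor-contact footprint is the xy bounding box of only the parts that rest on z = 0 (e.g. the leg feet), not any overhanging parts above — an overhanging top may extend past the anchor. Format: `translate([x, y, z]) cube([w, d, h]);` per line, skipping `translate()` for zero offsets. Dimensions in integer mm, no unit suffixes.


translate([422, 223, 0]) cube([86, 86, 1023]);
translate([2167, 223, 0]) cube([86, 86, 1023]);
translate([508, 223, 168]) cube([1659, 86, 62]);
translate([508, 223, 830]) cube([1659, 86, 62]);
translate([576, 309, 80]) cube([108, 21, 920]);
translate([752, 309, 80]) cube([108, 21, 920]);
translate([928, 309, 80]) cube([108, 21, 920]);
translate([1104, 309, 80]) cube([108, 21, 920]);
translate([1280, 309, 80]) cube([108, 21, 920]);
translate([1456, 309, 80]) cube([108, 21, 920]);
translate([1632, 309, 80]) cube([108, 21, 920]);
translate([1808, 309, 80]) cube([108, 21, 920]);
translate([1984, 309, 80]) cube([108, 21, 920]);


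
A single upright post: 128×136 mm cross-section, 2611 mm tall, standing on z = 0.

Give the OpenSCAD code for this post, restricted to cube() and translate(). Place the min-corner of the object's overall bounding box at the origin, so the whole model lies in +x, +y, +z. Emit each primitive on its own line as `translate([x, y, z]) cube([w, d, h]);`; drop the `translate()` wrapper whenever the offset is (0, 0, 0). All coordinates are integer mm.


cube([128, 136, 2611]);


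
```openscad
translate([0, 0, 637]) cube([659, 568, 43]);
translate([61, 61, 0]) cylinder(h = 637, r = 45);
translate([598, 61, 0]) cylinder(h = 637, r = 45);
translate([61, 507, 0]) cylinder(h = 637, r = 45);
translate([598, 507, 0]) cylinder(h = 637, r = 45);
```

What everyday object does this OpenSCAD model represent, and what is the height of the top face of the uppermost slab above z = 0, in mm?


A table. The table height is 680 mm.

A 659×568×43 slab sits at z = 637 on four Ø90 mm round legs — a table. The top surface is at 637 + 43 = 680 mm.


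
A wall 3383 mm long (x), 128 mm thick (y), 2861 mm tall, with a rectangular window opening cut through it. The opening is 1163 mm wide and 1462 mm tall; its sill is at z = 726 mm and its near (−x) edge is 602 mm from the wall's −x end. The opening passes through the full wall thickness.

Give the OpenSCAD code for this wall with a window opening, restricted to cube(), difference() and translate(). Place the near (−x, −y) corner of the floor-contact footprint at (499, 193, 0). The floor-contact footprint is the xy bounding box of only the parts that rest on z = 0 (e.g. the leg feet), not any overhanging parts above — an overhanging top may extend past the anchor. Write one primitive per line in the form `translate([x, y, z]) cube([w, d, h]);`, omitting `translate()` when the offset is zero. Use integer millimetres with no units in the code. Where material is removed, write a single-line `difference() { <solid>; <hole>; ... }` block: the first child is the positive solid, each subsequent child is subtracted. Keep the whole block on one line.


difference() { translate([499, 193, 0]) cube([3383, 128, 2861]); translate([1101, 193, 726]) cube([1163, 128, 1462]); }


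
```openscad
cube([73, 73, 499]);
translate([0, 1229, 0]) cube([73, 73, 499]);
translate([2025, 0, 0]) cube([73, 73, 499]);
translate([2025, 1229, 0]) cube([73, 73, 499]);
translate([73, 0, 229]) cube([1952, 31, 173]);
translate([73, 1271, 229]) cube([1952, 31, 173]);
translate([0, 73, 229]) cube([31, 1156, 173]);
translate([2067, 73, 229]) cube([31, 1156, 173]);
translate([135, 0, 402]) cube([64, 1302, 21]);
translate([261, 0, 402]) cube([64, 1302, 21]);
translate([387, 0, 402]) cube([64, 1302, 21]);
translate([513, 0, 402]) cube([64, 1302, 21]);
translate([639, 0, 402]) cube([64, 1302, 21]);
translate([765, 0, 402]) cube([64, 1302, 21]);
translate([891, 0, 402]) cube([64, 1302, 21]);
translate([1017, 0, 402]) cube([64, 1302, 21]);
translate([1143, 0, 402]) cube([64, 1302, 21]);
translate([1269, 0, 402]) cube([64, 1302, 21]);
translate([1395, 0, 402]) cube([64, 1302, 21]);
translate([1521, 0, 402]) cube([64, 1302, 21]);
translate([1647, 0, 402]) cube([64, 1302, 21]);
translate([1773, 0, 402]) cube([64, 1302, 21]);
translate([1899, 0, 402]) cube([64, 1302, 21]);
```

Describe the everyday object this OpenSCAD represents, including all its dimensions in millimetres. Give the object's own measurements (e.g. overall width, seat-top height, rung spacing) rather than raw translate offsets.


A bed frame 2098 mm long (x) by 1302 mm wide (y). Four 73×73 mm corner posts, 499 mm tall, at the corners of the footprint. Four rails of 31 mm thickness and 173 mm height run between adjacent posts with their undersides at z = 229 mm, their outer faces flush with the outside of the frame (the two x-running rails run between the posts' inner faces; the two y-running rails run between the posts' inner faces). 15 slats, each 64 mm wide (x) and 21 mm thick, lie across the top of the two x-running rails, running the full 1302 mm width of the frame in y; along x they sit between the end posts with a 62 mm gap after the −x posts and between neighbouring slats and before the +x posts.


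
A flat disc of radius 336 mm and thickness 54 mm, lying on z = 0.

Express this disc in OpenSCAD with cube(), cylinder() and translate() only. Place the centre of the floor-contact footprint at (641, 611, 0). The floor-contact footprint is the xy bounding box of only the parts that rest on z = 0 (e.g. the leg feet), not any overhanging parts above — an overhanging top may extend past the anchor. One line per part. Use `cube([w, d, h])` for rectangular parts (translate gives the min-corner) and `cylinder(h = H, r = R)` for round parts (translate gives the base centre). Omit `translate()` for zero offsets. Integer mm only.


translate([641, 611, 0]) cylinder(h = 54, r = 336);


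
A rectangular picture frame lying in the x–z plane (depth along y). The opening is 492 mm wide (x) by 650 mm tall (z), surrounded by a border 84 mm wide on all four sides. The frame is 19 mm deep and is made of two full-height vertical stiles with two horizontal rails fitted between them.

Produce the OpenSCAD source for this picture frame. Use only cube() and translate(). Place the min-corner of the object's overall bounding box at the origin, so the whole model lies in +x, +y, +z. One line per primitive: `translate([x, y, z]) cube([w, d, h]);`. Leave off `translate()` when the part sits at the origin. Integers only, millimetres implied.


cube([84, 19, 818]);
translate([576, 0, 0]) cube([84, 19, 818]);
translate([84, 0, 0]) cube([492, 19, 84]);
translate([84, 0, 734]) cube([492, 19, 84]);


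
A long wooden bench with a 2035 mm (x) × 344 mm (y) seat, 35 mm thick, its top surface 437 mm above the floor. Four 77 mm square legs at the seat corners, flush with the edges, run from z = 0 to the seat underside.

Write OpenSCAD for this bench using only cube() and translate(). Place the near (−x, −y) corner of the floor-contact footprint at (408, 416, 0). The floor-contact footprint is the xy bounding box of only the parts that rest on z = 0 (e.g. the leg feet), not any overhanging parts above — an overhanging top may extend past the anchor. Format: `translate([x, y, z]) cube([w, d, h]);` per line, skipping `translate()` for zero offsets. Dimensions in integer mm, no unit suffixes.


translate([408, 416, 402]) cube([2035, 344, 35]);
translate([408, 416, 0]) cube([77, 77, 402]);
translate([408, 683, 0]) cube([77, 77, 402]);
translate([2366, 416, 0]) cube([77, 77, 402]);
translate([2366, 683, 0]) cube([77, 77, 402]);


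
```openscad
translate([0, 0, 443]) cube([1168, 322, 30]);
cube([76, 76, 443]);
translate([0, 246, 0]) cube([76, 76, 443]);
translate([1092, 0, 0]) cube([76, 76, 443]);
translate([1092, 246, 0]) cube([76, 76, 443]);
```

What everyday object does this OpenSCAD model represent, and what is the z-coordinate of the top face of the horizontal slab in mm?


A bench. The seat-top height is 473 mm.

A long slab on four corner posts — a bench. The slab sits at z = 443 with thickness 30, so the top is 443 + 30 = 473 mm.


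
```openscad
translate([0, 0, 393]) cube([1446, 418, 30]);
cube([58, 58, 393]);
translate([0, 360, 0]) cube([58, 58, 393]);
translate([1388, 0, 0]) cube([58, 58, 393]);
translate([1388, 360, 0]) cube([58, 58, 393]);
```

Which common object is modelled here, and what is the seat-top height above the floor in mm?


A bench. The seat-top height is 423 mm.

A long slab on four corner posts — a bench. The slab sits at z = 393 with thickness 30, so the top is 393 + 30 = 423 mm.


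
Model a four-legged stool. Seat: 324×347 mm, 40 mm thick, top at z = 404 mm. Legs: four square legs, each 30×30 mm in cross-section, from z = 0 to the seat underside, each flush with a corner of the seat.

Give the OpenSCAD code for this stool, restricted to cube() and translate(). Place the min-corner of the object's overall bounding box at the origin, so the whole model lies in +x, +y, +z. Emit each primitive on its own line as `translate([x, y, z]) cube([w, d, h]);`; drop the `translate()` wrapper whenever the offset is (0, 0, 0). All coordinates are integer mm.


translate([0, 0, 364]) cube([324, 347, 40]);
cube([30, 30, 364]);
translate([294, 0, 0]) cube([30, 30, 364]);
translate([0, 317, 0]) cube([30, 30, 364]);
translate([294, 317, 0]) cube([30, 30, 364]);


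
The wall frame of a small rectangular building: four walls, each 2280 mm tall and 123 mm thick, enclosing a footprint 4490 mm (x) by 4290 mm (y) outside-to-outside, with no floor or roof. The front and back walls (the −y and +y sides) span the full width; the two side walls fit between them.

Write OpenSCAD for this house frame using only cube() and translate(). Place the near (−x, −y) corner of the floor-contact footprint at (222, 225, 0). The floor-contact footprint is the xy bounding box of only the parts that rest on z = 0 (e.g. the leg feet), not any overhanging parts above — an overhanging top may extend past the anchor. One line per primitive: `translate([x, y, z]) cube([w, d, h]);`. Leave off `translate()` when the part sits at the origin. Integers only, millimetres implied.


translate([222, 225, 0]) cube([4490, 123, 2280]);
translate([222, 4392, 0]) cube([4490, 123, 2280]);
translate([222, 348, 0]) cube([123, 4044, 2280]);
translate([4589, 348, 0]) cube([123, 4044, 2280]);


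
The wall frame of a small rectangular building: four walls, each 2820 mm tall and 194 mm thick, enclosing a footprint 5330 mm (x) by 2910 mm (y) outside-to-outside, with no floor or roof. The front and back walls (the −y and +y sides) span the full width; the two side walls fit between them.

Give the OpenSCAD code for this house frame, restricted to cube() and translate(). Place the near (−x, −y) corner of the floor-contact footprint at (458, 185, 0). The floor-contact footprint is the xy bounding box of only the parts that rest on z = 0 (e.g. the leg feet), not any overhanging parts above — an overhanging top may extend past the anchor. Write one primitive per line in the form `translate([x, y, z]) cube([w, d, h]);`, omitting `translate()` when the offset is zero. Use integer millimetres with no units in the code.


translate([458, 185, 0]) cube([5330, 194, 2820]);
translate([458, 2901, 0]) cube([5330, 194, 2820]);
translate([458, 379, 0]) cube([194, 2522, 2820]);
translate([5594, 379, 0]) cube([194, 2522, 2820]);


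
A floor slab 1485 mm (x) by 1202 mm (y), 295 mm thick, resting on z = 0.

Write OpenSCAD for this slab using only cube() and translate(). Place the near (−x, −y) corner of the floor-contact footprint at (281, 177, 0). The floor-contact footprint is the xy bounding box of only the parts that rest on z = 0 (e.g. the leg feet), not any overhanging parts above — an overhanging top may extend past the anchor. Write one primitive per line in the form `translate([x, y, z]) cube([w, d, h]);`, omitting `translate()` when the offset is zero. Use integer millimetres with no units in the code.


translate([281, 177, 0]) cube([1485, 1202, 295]);


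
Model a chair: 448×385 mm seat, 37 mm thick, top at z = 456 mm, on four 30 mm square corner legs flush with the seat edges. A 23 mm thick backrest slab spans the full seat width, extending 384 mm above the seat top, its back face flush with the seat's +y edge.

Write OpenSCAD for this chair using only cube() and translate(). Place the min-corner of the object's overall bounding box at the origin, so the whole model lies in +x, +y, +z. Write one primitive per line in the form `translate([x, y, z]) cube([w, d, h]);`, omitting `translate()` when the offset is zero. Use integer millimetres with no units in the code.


translate([0, 0, 419]) cube([448, 385, 37]);
cube([30, 30, 419]);
translate([418, 0, 0]) cube([30, 30, 419]);
translate([0, 355, 0]) cube([30, 30, 419]);
translate([418, 355, 0]) cube([30, 30, 419]);
translate([0, 362, 456]) cube([448, 23, 384]);


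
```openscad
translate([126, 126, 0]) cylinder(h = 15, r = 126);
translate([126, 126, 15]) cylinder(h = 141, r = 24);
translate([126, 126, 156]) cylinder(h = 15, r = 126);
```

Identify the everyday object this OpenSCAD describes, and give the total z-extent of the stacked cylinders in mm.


A spool. The overall height is 171 mm.

Three coaxial cylinders, large–small–large — a spool. Two 15 mm flanges and a 141 mm core give 15 + 141 + 15 = 171 mm.


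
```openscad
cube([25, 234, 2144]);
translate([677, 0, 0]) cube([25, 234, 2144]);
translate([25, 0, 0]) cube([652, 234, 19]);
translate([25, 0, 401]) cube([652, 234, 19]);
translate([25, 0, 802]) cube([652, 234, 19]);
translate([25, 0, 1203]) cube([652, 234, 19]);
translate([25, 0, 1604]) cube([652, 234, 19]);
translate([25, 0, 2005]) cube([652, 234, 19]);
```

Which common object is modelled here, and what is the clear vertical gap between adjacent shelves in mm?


A bookshelf. The clear shelf gap is 382 mm.

Two tall side panels with 6 horizontal boards between them — a bookshelf. The first two shelf undersides are at z = 0 and z = 401; with shelf thickness 19, the clear gap is 401 − 0 − 19 = 382 mm.


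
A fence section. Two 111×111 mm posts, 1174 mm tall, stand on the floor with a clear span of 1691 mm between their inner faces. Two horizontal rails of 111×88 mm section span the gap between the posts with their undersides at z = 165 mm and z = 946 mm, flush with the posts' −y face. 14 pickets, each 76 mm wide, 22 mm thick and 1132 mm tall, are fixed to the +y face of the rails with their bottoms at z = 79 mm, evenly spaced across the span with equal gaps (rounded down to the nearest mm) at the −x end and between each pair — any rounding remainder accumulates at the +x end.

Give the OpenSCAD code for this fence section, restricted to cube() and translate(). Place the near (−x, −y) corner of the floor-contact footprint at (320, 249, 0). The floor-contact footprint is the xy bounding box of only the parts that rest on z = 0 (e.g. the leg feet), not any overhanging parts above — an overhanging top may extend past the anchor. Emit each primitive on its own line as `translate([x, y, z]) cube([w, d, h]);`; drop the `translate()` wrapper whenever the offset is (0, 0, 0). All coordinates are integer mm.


translate([320, 249, 0]) cube([111, 111, 1174]);
translate([2122, 249, 0]) cube([111, 111, 1174]);
translate([431, 249, 165]) cube([1691, 111, 88]);
translate([431, 249, 946]) cube([1691, 111, 88]);
translate([472, 360, 79]) cube([76, 22, 1132]);
translate([589, 360, 79]) cube([76, 22, 1132]);
translate([706, 360, 79]) cube([76, 22, 1132]);
translate([823, 360, 79]) cube([76, 22, 1132]);
translate([940, 360, 79]) cube([76, 22, 1132]);
translate([1057, 360, 79]) cube([76, 22, 1132]);
translate([1174, 360, 79]) cube([76, 22, 1132]);
translate([1291, 360, 79]) cube([76, 22, 1132]);
translate([1408, 360, 79]) cube([76, 22, 1132]);
translate([1525, 360, 79]) cube([76, 22, 1132]);
translate([1642, 360, 79]) cube([76, 22, 1132]);
translate([1759, 360, 79]) cube([76, 22, 1132]);
translate([1876, 360, 79]) cube([76, 22, 1132]);
translate([1993, 360, 79]) cube([76, 22, 1132]);


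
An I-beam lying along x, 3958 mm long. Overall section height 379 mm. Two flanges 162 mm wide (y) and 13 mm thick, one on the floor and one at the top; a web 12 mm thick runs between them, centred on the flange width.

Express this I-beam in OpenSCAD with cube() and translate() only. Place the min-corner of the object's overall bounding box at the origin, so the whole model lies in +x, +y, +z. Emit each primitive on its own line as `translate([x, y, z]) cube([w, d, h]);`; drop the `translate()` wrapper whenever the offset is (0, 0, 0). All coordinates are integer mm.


cube([3958, 162, 13]);
translate([0, 75, 13]) cube([3958, 12, 353]);
translate([0, 0, 366]) cube([3958, 162, 13]);


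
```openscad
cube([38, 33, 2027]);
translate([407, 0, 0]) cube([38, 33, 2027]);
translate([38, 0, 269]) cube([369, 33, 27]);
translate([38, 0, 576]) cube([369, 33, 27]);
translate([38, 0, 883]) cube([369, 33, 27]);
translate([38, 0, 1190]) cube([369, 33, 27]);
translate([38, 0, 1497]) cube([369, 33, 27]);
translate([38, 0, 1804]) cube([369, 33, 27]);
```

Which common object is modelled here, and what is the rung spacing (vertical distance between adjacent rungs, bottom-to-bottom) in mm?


A ladder. The rung spacing is 307 mm.

Two tall 38×33 posts with 6 short bars between them — a ladder. Adjacent rungs sit at z = 269 and z = 576, so the spacing is 576 − 269 = 307 mm.


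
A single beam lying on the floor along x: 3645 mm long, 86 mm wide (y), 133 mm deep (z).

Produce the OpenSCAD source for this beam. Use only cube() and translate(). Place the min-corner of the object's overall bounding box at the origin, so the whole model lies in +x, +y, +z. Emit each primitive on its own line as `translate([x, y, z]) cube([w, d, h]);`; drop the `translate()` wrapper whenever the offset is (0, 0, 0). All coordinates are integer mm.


cube([3645, 86, 133]);


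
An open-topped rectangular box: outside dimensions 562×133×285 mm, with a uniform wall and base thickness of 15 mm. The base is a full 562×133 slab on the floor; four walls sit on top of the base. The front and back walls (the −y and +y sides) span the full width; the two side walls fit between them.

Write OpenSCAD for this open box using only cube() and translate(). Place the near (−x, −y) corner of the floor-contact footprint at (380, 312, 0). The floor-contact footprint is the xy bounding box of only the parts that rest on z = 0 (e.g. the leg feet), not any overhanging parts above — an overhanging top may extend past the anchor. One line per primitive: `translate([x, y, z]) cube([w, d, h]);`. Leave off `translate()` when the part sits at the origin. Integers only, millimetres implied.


translate([380, 312, 0]) cube([562, 133, 15]);
translate([380, 312, 15]) cube([562, 15, 270]);
translate([380, 430, 15]) cube([562, 15, 270]);
translate([380, 327, 15]) cube([15, 103, 270]);
translate([927, 327, 15]) cube([15, 103, 270]);


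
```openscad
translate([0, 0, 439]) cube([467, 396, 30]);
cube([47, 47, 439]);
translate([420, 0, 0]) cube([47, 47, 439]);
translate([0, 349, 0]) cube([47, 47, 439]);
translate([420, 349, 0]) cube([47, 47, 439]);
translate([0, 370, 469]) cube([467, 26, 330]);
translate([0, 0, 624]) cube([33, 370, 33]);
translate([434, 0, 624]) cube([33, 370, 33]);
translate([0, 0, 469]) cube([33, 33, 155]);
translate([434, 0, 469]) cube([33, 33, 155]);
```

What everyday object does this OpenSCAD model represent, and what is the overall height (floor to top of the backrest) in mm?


A chair. The overall height is 799 mm.

A slab on four corner posts with a tall panel at the back — a chair. The seat slab sits at z = 439 with thickness 30, and the 330 mm backrest starts at the seat top, so the overall height is 439 + 30 + 330 = 799 mm.


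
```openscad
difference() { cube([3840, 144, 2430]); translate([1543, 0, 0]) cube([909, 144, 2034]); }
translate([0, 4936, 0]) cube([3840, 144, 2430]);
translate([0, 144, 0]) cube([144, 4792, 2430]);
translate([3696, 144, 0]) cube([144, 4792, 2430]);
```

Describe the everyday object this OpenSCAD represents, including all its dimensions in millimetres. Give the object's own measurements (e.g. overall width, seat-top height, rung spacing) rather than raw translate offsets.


A single room: four walls, each 2430 mm tall and 144 mm thick, enclosing an outside footprint 3840×5080 mm (x × y), no floor or roof. The front and back walls (−y and +y sides) run the full x-width; the side walls fit between their inner faces. A door opening 909 mm wide and 2034 mm tall is cut through the front wall from the floor up, its −x edge 1543 mm from the wall's −x end.


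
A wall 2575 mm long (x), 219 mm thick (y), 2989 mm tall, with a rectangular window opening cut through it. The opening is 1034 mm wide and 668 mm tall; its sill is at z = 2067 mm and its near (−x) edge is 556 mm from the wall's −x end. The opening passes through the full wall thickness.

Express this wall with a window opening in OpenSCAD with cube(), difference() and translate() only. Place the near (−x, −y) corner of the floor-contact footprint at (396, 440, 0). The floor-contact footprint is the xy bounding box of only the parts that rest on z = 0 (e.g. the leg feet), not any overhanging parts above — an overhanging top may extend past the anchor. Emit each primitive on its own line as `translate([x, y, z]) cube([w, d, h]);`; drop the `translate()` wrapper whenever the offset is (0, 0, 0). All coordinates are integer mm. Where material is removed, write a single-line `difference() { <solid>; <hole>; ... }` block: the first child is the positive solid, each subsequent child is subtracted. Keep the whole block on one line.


difference() { translate([396, 440, 0]) cube([2575, 219, 2989]); translate([952, 440, 2067]) cube([1034, 219, 668]); }


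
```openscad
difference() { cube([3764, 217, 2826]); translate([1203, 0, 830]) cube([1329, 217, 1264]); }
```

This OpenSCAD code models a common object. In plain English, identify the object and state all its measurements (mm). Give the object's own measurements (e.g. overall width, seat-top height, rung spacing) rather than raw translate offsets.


A wall 3764 mm long (x), 217 mm thick (y), 2826 mm tall, with a rectangular window opening cut through it. The opening is 1329 mm wide and 1264 mm tall; its sill is at z = 830 mm and its near (−x) edge is 1203 mm from the wall's −x end. The opening passes through the full wall thickness.


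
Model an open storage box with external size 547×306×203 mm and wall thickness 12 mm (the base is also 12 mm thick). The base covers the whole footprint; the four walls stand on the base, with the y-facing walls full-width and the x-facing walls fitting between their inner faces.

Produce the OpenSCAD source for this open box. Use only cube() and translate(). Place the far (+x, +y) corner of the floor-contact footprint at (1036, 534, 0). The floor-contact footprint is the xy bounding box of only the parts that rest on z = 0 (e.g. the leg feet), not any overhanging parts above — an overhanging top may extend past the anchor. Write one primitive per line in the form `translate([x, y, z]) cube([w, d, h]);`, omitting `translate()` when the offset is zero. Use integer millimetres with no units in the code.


translate([489, 228, 0]) cube([547, 306, 12]);
translate([489, 228, 12]) cube([547, 12, 191]);
translate([489, 522, 12]) cube([547, 12, 191]);
translate([489, 240, 12]) cube([12, 282, 191]);
translate([1024, 240, 12]) cube([12, 282, 191]);


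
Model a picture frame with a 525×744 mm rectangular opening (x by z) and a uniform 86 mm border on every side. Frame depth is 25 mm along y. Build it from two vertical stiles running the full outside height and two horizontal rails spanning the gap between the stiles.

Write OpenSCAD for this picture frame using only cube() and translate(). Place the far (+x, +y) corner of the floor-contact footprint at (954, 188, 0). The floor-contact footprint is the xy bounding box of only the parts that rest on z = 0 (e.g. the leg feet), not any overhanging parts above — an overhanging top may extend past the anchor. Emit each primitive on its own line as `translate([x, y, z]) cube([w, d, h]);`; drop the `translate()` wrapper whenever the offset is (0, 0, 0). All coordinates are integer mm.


translate([257, 163, 0]) cube([86, 25, 916]);
translate([868, 163, 0]) cube([86, 25, 916]);
translate([343, 163, 0]) cube([525, 25, 86]);
translate([343, 163, 830]) cube([525, 25, 86]);


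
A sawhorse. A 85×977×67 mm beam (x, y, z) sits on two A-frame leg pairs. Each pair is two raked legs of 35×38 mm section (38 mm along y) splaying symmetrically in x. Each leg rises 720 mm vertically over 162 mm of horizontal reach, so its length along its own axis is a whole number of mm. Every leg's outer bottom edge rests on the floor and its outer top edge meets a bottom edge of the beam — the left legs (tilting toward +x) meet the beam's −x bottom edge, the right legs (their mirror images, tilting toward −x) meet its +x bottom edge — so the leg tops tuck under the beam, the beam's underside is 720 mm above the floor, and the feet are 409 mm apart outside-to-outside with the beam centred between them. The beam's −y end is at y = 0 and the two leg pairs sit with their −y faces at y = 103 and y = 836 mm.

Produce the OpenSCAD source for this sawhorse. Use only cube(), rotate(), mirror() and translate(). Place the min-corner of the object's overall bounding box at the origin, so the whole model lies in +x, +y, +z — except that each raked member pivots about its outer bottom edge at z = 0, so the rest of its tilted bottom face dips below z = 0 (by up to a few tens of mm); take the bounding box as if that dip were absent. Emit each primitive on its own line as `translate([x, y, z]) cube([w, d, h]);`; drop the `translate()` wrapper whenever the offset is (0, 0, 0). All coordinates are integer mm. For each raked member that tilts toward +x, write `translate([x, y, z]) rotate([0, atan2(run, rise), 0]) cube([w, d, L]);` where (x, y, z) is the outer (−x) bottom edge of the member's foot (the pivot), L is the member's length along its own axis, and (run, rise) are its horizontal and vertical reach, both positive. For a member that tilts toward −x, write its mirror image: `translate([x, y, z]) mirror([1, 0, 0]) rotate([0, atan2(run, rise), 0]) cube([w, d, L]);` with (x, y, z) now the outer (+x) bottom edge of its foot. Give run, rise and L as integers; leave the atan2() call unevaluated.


translate([162, 0, 720]) cube([85, 977, 67]);
translate([0, 103, 0]) rotate([0, atan2(162, 720), 0]) cube([35, 38, 738]);
translate([409, 103, 0]) mirror([1, 0, 0]) rotate([0, atan2(162, 720), 0]) cube([35, 38, 738]);
translate([0, 836, 0]) rotate([0, atan2(162, 720), 0]) cube([35, 38, 738]);
translate([409, 836, 0]) mirror([1, 0, 0]) rotate([0, atan2(162, 720), 0]) cube([35, 38, 738]);
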